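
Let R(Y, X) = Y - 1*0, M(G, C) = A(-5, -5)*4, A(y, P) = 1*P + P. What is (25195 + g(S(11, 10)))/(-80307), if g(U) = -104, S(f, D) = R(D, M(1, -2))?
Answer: -25091/80307 ≈ -0.31244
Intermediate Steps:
A(y, P) = 2*P (A(y, P) = P + P = 2*P)
M(G, C) = -40 (M(G, C) = (2*(-5))*4 = -10*4 = -40)
R(Y, X) = Y (R(Y, X) = Y + 0 = Y)
S(f, D) = D
(25195 + g(S(11, 10)))/(-80307) = (25195 - 104)/(-80307) = 25091*(-1/80307) = -25091/80307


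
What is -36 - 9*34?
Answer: -342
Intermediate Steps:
-36 - 9*34 = -36 - 306 = -342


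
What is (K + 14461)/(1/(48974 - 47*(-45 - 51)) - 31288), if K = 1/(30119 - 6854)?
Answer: -382863218908/828367633665 ≈ -0.46219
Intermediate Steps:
K = 1/23265 ≈ 4.2983e-5
(K + 14461)/(1/(48974 - 47*(-45 - 51)) - 31288) = (1/23265 + 14461)/(1/(48974 - 47*(-45 - 51)) - 31288) = 336435166/(23265*(1/(48974 - 47*(-96)) - 31288)) = 336435166/(23265*(1/(48974 + 4512) - 31288)) = 336435166/(23265*(1/53486 - 31288)) = 336435166/(23265*(-1673469967/53486)) = (336435166/23265)*(-53486/1673469967) = -382863218908/828367633665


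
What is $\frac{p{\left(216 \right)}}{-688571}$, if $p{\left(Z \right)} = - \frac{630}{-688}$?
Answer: $- \frac{315}{236868424} \approx -1.3299 \cdot 10^{-6}$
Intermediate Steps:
$p{\left(Z \right)} = \frac{315}{344}$ ($p{\left(Z \right)} = \left(-630\right) \left(- \frac{1}{688}\right) = \frac{315}{344}$)
$\frac{p{\left(216 \right)}}{-688571} = \frac{315}{344 \left(-688571\right)} = \frac{315}{344} \left(- \frac{1}{688571}\right) = - \frac{315}{236868424}$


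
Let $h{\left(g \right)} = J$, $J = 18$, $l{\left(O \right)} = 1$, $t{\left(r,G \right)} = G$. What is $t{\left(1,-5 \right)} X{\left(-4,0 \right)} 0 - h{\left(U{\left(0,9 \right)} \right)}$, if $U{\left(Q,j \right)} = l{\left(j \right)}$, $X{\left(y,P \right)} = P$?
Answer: $-18$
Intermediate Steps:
$U{\left(Q,j \right)} = 1$
$h{\left(g \right)} = 18$
$t{\left(1,-5 \right)} X{\left(-4,0 \right)} 0 - h{\left(U{\left(0,9 \right)} \right)} = \left(-5\right) 0 \cdot 0 - 18 = 0 \cdot 0 - 18 = 0 - 18 = -18$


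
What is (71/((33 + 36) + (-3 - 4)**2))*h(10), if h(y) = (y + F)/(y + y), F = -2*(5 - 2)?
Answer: 71/590 ≈ 0.12034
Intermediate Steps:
F = -6 (F = -2*3 = -6)
h(y) = (-6 + y)/(2*y) (h(y) = (y - 6)/(y + y) = (-6 + y)/((2*y)) = (-6 + y)*(1/(2*y)) = (-6 + y)/(2*y))
(71/((33 + 36) + (-3 - 4)**2))*h(10) = (71/((33 + 36) + (-3 - 4)**2))*((1/2)*(-6 + 10)/10) = (71/(69 + (-7)**2))*((1/2)*(1/10)*4) = (71/(69 + 49))*(1/5) = (71/118)*(1/5) = 71/590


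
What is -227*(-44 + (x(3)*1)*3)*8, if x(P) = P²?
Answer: 30872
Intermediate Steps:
-227*(-44 + (x(3)*1)*3)*8 = -227*(-44 + (3²*1)*3)*8 = -227*(-44 + (9*1)*3)*8 = -227*(-44 + 9*3)*8 = -227*(-44 + 27)*8 = -(-3859)*8 = -227*(-136) = 30872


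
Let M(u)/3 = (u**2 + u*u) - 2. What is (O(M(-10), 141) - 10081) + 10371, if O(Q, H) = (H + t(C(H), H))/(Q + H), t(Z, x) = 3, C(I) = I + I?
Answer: 71098/245 ≈ 290.20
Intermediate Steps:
C(I) = 2*I
M(u) = -6 + 6*u**2 (M(u) = 3*((u**2 + u*u) - 2) = 3*((u**2 + u**2) - 2) = 3*(2*u**2 - 2) = 3*(-2 + 2*u**2) = -6 + 6*u**2)
O(Q, H) = (3 + H)/(H + Q) (O(Q, H) = (H + 3)/(Q + H) = (3 + H)/(H + Q))
(O(M(-10), 141) - 10081) + 10371 = ((3 + 141)/(141 + (-6 + 6*(-10)**2)) - 10081) + 10371 = (144/(141 + (-6 + 6*100)) - 10081) + 10371 = (144/(141 + (-6 + 600)) - 10081) + 10371 = (144/(141 + 594) - 10081) + 10371 = (144/735 - 10081) + 10371 = ((1/735)*144 - 10081) + 10371 = (48/245 - 10081) + 10371 = -2469797/245 + 10371 = 71098/245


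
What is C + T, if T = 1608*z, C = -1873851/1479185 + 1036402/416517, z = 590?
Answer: 584512550957979803/616105698645 ≈ 9.4872e+5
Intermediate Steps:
C = 752539495403/616105698645 (C = -1873851*1/1479185 + 1036402*(1/416517) = -1873851/1479185 + 1036402/416517 = 752539495403/616105698645 ≈ 1.2214)
T = 948720 (T = 1608*590 = 948720)
C + T = 752539495403/616105698645 + 948720 = 584512550957979803/616105698645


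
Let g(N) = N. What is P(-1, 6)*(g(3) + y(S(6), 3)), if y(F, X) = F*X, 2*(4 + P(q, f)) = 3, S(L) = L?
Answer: -105/2 ≈ -52.500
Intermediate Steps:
P(q, f) = -5/2 (P(q, f) = -4 + (½)*3 = -4 + 3/2 = -5/2)
P(-1, 6)*(g(3) + y(S(6), 3)) = -5*(3 + 6*3)/2 = -5*(3 + 18)/2 = -5/2*21 = -105/2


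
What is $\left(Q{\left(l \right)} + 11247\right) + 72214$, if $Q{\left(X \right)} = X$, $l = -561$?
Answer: $82900$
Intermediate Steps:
$\left(Q{\left(l \right)} + 11247\right) + 72214 = \left(-561 + 11247\right) + 72214 = 10686 + 72214 = 82900$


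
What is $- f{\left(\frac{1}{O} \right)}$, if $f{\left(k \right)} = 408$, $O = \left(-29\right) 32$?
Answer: $-408$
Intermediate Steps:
$O = -928$
$- f{\left(\frac{1}{O} \right)} = \left(-1\right) 408 = -408$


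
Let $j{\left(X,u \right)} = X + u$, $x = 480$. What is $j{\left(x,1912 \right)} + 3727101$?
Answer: $3729493$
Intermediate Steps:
$j{\left(x,1912 \right)} + 3727101 = \left(480 + 1912\right) + 3727101 = 2392 + 3727101 = 3729493$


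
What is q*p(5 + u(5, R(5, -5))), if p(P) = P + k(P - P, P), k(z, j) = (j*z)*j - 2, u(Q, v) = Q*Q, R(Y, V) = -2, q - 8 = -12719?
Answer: -355908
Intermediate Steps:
q = -12711 (q = 8 - 12719 = -12711)
u(Q, v) = Q²
k(z, j) = -2 + z*j² (k(z, j) = z*j² - 2 = -2 + z*j²)
p(P) = -2 + P (p(P) = P + (-2 + (P - P)*P²) = P + (-2 + 0*P²) = P + (-2 + 0) = P - 2 = -2 + P)
q*p(5 + u(5, R(5, -5))) = -12711*(-2 + (5 + 5²)) = -12711*(-2 + (5 + 25)) = -12711*(-2 + 30) = -12711*28 = -355908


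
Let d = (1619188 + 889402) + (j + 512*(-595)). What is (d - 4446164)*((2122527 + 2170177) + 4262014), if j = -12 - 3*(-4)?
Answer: -19181508465652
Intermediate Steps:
j = 0 (j = -12 + 12 = 0)
d = 2203950 (d = (1619188 + 889402) + (0 + 512*(-595)) = 2508590 + (0 - 304640) = 2508590 - 304640 = 2203950)
(d - 4446164)*((2122527 + 2170177) + 4262014) = (2203950 - 4446164)*((2122527 + 2170177) + 4262014) = -2242214*(4292704 + 4262014) = -2242214*8554718 = -19181508465652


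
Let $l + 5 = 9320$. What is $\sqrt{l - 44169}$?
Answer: $i \sqrt{34854} \approx 186.69 i$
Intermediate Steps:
$l = 9315$ ($l = -5 + 9320 = 9315$)
$\sqrt{l - 44169} = \sqrt{9315 - 44169} = \sqrt{-34854} = i \sqrt{34854}$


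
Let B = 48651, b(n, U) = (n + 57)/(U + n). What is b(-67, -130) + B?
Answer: 9584257/197 ≈ 48651.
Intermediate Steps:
b(n, U) = (57 + n)/(U + n)
b(-67, -130) + B = (57 - 67)/(-130 - 67) + 48651 = -10/(-197) + 48651 = -1/197*(-10) + 48651 = 10/197 + 48651 = 9584257/197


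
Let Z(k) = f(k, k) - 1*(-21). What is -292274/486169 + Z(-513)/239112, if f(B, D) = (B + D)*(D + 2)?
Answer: 61671863065/38749613976 ≈ 1.5915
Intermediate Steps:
f(B, D) = (2 + D)*(B + D) (f(B, D) = (B + D)*(2 + D) = (2 + D)*(B + D))
Z(k) = 21 + 2*k² + 4*k (Z(k) = (k² + 2*k + 2*k + k*k) - 1*(-21) = (k² + 2*k + 2*k + k²) + 21 = (2*k² + 4*k) + 21 = 21 + 2*k² + 4*k)
-292274/486169 + Z(-513)/239112 = -292274/486169 + (21 + 2*(-513)² + 4*(-513))/239112 = -292274*1/486169 + (21 + 2*263169 - 2052)*(1/239112) = -292274/486169 + (21 + 526338 - 2052)*(1/239112) = -292274/486169 + 524307*(1/239112) = -292274/486169 + 174769/79704 = 61671863065/38749613976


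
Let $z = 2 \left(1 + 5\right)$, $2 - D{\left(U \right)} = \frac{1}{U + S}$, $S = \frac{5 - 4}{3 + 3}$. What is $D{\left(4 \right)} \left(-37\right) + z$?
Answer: $- \frac{1328}{25} \approx -53.12$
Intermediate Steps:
$S = \frac{1}{6}$ ($S = 1 \cdot \frac{1}{6} = \frac{1}{6} \approx 0.16667$)
$D{\left(U \right)} = 2 - \frac{1}{\frac{1}{6} + U}$ ($D{\left(U \right)} = 2 - \frac{1}{U + \frac{1}{6}} = 2 - \frac{1}{\frac{1}{6} + U}$)
$z = 12$ ($z = 2 \cdot 6 = 12$)
$D{\left(4 \right)} \left(-37\right) + z = \frac{4 \left(-1 + 3 \cdot 4\right)}{1 + 6 \cdot 4} \left(-37\right) + 12 = \frac{4 \left(-1 + 12\right)}{1 + 24} \left(-37\right) + 12 = 4 \cdot \frac{1}{25} \cdot 11 \left(-37\right) + 12 = \frac{44}{25} \left(-37\right) + 12 = - \frac{1628}{25} + 12 = - \frac{1328}{25}$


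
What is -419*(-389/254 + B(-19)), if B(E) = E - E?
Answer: 162991/254 ≈ 641.70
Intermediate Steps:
B(E) = 0
-419*(-389/254 + B(-19)) = -419*(-389/254 + 0) = -419*(-389/254) = 162991/254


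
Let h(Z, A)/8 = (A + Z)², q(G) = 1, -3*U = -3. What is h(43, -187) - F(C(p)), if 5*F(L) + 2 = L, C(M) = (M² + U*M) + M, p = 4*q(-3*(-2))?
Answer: 829418/5 ≈ 1.6588e+5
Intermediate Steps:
U = 1 (U = -⅓*(-3) = 1)
h(Z, A) = 8*(A + Z)²
p = 4 (p = 4*1 = 4)
C(M) = M² + 2*M (C(M) = (M² + 1*M) + M = (M² + M) + M = (M + M²) + M = M² + 2*M)
F(L) = -⅖ + L/5
h(43, -187) - F(C(p)) = 8*(-187 + 43)² - (-⅖ + (4*(2 + 4))/5) = 8*(-144)² - (-⅖ + (4*6)/5) = 8*20736 - (-⅖ + (⅕)*24) = 165888 - (-⅖ + 24/5) = 165888 - 1*22/5 = 165888 - 22/5 = 829418/5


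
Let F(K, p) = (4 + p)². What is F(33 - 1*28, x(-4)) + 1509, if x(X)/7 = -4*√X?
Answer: -1611 - 448*I ≈ -1611.0 - 448.0*I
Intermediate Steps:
x(X) = -28*√X (x(X) = 7*(-4*√X) = -28*√X)
F(33 - 1*28, x(-4)) + 1509 = (4 - 56*I)² + 1509 = 1509 + (4 - 56*I)²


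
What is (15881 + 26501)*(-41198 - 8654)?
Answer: -2112827464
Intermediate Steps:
(15881 + 26501)*(-41198 - 8654) = 42382*(-49852) = -2112827464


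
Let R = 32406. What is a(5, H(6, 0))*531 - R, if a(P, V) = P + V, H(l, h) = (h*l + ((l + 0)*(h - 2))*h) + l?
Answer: -26565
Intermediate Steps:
H(l, h) = l + h*l + h*l*(-2 + h) (H(l, h) = (h*l + (l*(-2 + h))*h) + l = (h*l + h*l*(-2 + h)) + l = l + h*l + h*l*(-2 + h))
a(5, H(6, 0))*531 - R = (5 + 6*(1 + 0**2 - 1*0))*531 - 1*32406 = (5 + 6*(1 + 0 + 0))*531 - 32406 = (5 + 6*1)*531 - 32406 = (5 + 6)*531 - 32406 = 11*531 - 32406 = 5841 - 32406 = -26565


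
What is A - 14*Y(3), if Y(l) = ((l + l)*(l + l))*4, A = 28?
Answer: -1988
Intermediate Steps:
Y(l) = 16*l**2 (Y(l) = ((2*l)*(2*l))*4 = (4*l**2)*4 = 16*l**2)
A - 14*Y(3) = 28 - 224*3**2 = 28 - 224*9 = 28 - 14*144 = 28 - 2016 = -1988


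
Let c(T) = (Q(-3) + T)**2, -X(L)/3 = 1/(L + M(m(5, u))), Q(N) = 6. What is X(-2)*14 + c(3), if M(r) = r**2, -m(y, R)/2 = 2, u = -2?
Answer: 78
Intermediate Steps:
m(y, R) = -4 (m(y, R) = -2*2 = -4)
X(L) = -3/(16 + L) (X(L) = -3/(L + (-4)**2) = -3/(L + 16) = -3/(16 + L))
c(T) = (6 + T)**2
X(-2)*14 + c(3) = -3/(16 - 2)*14 + (6 + 3)**2 = -3/14*14 + 9**2 = -3*1/14*14 + 81 = -3/14*14 + 81 = -3 + 81 = 78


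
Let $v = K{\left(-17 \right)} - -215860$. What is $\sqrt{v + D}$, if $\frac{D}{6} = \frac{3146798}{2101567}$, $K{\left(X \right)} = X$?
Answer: $\frac{\sqrt{953328388361307023}}{2101567} \approx 464.6$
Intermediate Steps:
$D = \frac{18880788}{2101567}$ ($D = 6 \cdot \frac{3146798}{2101567} = \frac{18880788}{2101567} \approx 8.9841$)
$v = 215843$ ($v = -17 - -215860 = -17 + 215860 = 215843$)
$\sqrt{v + D} = \sqrt{215843 + \frac{18880788}{2101567}} = \sqrt{\frac{453627406769}{2101567}} = \frac{\sqrt{953328388361307023}}{2101567}$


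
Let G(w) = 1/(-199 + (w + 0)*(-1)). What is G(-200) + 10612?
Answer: 10613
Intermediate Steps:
G(w) = 1/(-199 - w) (G(w) = 1/(-199 + w*(-1)) = 1/(-199 - w))
G(-200) + 10612 = -1/(199 - 200) + 10612 = -1/(-1) + 10612 = -1*(-1) + 10612 = 1 + 10612 = 10613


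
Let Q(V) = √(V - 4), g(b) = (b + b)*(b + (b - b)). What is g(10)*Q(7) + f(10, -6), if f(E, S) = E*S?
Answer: -60 + 200*√3 ≈ 286.41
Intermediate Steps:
g(b) = 2*b² (g(b) = (2*b)*(b + 0) = (2*b)*b = 2*b²)
Q(V) = √(-4 + V)
g(10)*Q(7) + f(10, -6) = (2*10²)*√(-4 + 7) + 10*(-6) = (2*100)*√3 - 60 = 200*√3 - 60 = -60 + 200*√3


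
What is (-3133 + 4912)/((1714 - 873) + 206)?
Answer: 593/349 ≈ 1.6991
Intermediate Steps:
(-3133 + 4912)/((1714 - 873) + 206) = 1779/(841 + 206) = 1779/1047 = 1779*(1/1047) = 593/349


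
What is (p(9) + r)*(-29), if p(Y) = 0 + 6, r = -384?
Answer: 10962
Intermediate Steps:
p(Y) = 6
(p(9) + r)*(-29) = (6 - 384)*(-29) = -378*(-29) = 10962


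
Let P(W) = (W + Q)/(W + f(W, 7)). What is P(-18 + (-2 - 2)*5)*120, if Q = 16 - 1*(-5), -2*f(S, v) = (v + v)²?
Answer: 15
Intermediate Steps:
f(S, v) = -2*v² (f(S, v) = -(v + v)²/2 = -4*v²/2 = -2*v²)
Q = 21 (Q = 16 + 5 = 21)
P(W) = (21 + W)/(-98 + W) (P(W) = (W + 21)/(W - 2*7²) = (21 + W)/(W - 2*49) = (21 + W)/(W - 98) = (21 + W)/(-98 + W))
P(-18 + (-2 - 2)*5)*120 = ((21 + (-18 + (-2 - 2)*5))/(-98 + (-18 + (-2 - 2)*5)))*120 = ((21 + (-18 - 4*5))/(-98 + (-18 - 4*5)))*120 = ((21 + (-18 - 20))/(-98 + (-18 - 20)))*120 = ((21 - 38)/(-98 - 38))*120 = (-17/(-136))*120 = -1/136*(-17)*120 = (⅛)*120 = 15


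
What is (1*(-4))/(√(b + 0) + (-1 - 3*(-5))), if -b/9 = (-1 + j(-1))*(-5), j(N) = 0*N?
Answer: -56/241 + 12*I*√5/241 ≈ -0.23237 + 0.11134*I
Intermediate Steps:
j(N) = 0
b = -45 (b = -9*(-1 + 0)*(-5) = -(-9)*(-5) = -9*5 = -45)
(1*(-4))/(√(b + 0) + (-1 - 3*(-5))) = (1*(-4))/(√(-45 + 0) + (-1 - 3*(-5))) = -4/(√(-45) + (-1 + 15)) = -4/(3*I*√5 + 14) = -4/(14 + 3*I*√5)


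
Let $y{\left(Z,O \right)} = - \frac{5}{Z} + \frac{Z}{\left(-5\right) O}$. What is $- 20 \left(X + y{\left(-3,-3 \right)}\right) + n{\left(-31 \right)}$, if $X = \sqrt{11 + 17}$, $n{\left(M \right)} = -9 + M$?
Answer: $- \frac{208}{3} - 40 \sqrt{7} \approx -175.16$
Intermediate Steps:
$y{\left(Z,O \right)} = - \frac{5}{Z} - \frac{Z}{5 O}$ ($y{\left(Z,O \right)} = - \frac{5}{Z} + Z \left(- \frac{1}{5 O}\right) = - \frac{5}{Z} - \frac{Z}{5 O}$)
$X = 2 \sqrt{7}$ ($X = \sqrt{28} = 2 \sqrt{7} \approx 5.2915$)
$- 20 \left(X + y{\left(-3,-3 \right)}\right) + n{\left(-31 \right)} = - 20 \left(2 \sqrt{7} - - \frac{22}{15}\right) - 40 = - 20 \left(2 \sqrt{7} - \left(- \frac{5}{3} - - \frac{1}{5}\right)\right) - 40 = - 20 \left(2 \sqrt{7} + \left(\frac{5}{3} - \frac{1}{5}\right)\right) - 40 = - 20 \left(2 \sqrt{7} + \frac{22}{15}\right) - 40 = - 20 \left(\frac{22}{15} + 2 \sqrt{7}\right) - 40 = \left(- \frac{88}{3} - 40 \sqrt{7}\right) - 40 = - \frac{208}{3} - 40 \sqrt{7}$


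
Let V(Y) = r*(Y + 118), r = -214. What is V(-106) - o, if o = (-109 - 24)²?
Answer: -20257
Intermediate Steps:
o = 17689 (o = (-133)² = 17689)
V(Y) = -25252 - 214*Y (V(Y) = -214*(Y + 118) = -214*(118 + Y) = -25252 - 214*Y)
V(-106) - o = (-25252 - 214*(-106)) - 1*17689 = (-25252 + 22684) - 17689 = -2568 - 17689 = -20257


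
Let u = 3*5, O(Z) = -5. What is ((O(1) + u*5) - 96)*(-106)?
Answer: 2756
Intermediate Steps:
u = 15
((O(1) + u*5) - 96)*(-106) = ((-5 + 15*5) - 96)*(-106) = ((-5 + 75) - 96)*(-106) = (70 - 96)*(-106) = -26*(-106) = 2756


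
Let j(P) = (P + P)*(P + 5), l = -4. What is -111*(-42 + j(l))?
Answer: 5550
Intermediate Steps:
j(P) = 2*P*(5 + P) (j(P) = (2*P)*(5 + P) = 2*P*(5 + P))
-111*(-42 + j(l)) = -111*(-42 + 2*(-4)*(5 - 4)) = -111*(-42 + 2*(-4)*1) = -111*(-42 - 8) = -111*(-50) = 5550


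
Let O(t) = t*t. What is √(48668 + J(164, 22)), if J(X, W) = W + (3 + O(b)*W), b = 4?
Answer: √49045 ≈ 221.46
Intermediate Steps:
O(t) = t²
J(X, W) = 3 + 17*W (J(X, W) = W + (3 + 4²*W) = W + (3 + 16*W) = 3 + 17*W)
√(48668 + J(164, 22)) = √(48668 + (3 + 17*22)) = √(48668 + (3 + 374)) = √(48668 + 377) = √49045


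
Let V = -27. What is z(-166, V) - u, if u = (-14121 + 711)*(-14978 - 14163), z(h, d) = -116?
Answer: -390780926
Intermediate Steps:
u = 390780810 (u = -13410*(-29141) = 390780810)
z(-166, V) - u = -116 - 1*390780810 = -116 - 390780810 = -390780926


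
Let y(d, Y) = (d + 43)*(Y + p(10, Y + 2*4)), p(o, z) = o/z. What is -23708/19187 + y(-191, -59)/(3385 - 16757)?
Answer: -6185293505/3271249191 ≈ -1.8908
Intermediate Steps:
y(d, Y) = (43 + d)*(Y + 10/(8 + Y)) (y(d, Y) = (d + 43)*(Y + 10/(Y + 2*4)) = (43 + d)*(Y + 10/(Y + 8)) = (43 + d)*(Y + 10/(8 + Y)))
-23708/19187 + y(-191, -59)/(3385 - 16757) = -23708/19187 + ((430 + 10*(-191) - 59*(8 - 59)*(43 - 191))/(8 - 59))/(3385 - 16757) = -23708*1/19187 + ((430 - 1910 - 59*(-51)*(-148))/(-51))/(-13372) = -23708/19187 - (430 - 1910 - 445332)/51*(-1/13372) = -23708/19187 - 1/51*(-446812)*(-1/13372) = -23708/19187 + (446812/51)*(-1/13372) = -23708/19187 - 111703/170493 = -6185293505/3271249191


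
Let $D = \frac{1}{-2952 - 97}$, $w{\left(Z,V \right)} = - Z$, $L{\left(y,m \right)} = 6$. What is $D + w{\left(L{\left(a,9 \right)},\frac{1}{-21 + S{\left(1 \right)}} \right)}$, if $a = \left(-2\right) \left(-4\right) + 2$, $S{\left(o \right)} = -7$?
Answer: $- \frac{18295}{3049} \approx -6.0003$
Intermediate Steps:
$a = 10$ ($a = 8 + 2 = 10$)
$D = - \frac{1}{3049}$ ($D = \frac{1}{-3049} = - \frac{1}{3049} \approx -0.00032798$)
$D + w{\left(L{\left(a,9 \right)},\frac{1}{-21 + S{\left(1 \right)}} \right)} = - \frac{1}{3049} - 6 = - \frac{18295}{3049}$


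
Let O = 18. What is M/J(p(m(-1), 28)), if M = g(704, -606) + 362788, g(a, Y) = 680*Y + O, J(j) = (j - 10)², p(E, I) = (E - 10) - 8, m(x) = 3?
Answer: -49274/625 ≈ -78.838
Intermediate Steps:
p(E, I) = -18 + E (p(E, I) = (-10 + E) - 8 = -18 + E)
J(j) = (-10 + j)²
g(a, Y) = 18 + 680*Y (g(a, Y) = 680*Y + 18 = 18 + 680*Y)
M = -49274 (M = (18 + 680*(-606)) + 362788 = (18 - 412080) + 362788 = -412062 + 362788 = -49274)
M/J(p(m(-1), 28)) = -49274/(-10 + (-18 + 3))² = -49274/(-10 - 15)² = -49274/((-25)²) = -49274/625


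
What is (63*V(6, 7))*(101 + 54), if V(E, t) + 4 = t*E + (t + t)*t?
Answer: 1328040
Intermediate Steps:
V(E, t) = -4 + 2*t² + E*t (V(E, t) = -4 + (t*E + (t + t)*t) = -4 + (E*t + (2*t)*t) = -4 + (E*t + 2*t²) = -4 + (2*t² + E*t) = -4 + 2*t² + E*t)
(63*V(6, 7))*(101 + 54) = (63*(-4 + 2*7² + 6*7))*(101 + 54) = (63*(-4 + 2*49 + 42))*155 = (63*(-4 + 98 + 42))*155 = (63*136)*155 = 8568*155 = 1328040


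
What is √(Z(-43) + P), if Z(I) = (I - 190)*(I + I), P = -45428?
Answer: I*√25390 ≈ 159.34*I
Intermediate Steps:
Z(I) = 2*I*(-190 + I) (Z(I) = (-190 + I)*(2*I) = 2*I*(-190 + I))
√(Z(-43) + P) = √(2*(-43)*(-190 - 43) - 45428) = √(2*(-43)*(-233) - 45428) = √(20038 - 45428) = √(-25390) = I*√25390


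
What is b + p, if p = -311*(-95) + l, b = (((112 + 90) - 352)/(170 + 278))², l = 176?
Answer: 1491286521/50176 ≈ 29721.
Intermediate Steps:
b = 5625/50176 (b = ((202 - 352)/448)² = (-150*1/448)² = (-75/224)² = 5625/50176 ≈ 0.11211)
p = 29721 (p = -311*(-95) + 176 = 29545 + 176 = 29721)
b + p = 5625/50176 + 29721 = 1491286521/50176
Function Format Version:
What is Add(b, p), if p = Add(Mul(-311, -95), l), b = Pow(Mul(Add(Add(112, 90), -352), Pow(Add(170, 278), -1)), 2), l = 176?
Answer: Rational(1491286521, 50176) ≈ 29721.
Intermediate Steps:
b = Rational(5625, 50176) (b = Pow(Mul(Add(202, -352), Pow(448, -1)), 2) = Pow(Mul(-150, Rational(1, 448)), 2) = Pow(Rational(-75, 224), 2) = Rational(5625, 50176) ≈ 0.11211)
p = 29721 (p = Add(Mul(-311, -95), 176) = Add(29545, 176) = 29721)
Add(b, p) = Add(Rational(5625, 50176), 29721) = Rational(1491286521, 50176)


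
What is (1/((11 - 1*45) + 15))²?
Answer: 1/361 ≈ 0.0027701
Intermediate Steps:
(1/((11 - 1*45) + 15))² = (1/((11 - 45) + 15))² = (1/(-34 + 15))² = (1/(-19))² = (-1/19)² = 1/361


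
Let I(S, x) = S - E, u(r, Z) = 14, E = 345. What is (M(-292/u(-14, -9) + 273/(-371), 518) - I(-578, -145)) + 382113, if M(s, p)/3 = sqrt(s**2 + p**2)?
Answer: 383036 + 3*sqrt(36996559805)/371 ≈ 3.8459e+5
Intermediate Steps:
I(S, x) = -345 + S (I(S, x) = S - 1*345 = S - 345 = -345 + S)
M(s, p) = 3*sqrt(p**2 + s**2) (M(s, p) = 3*sqrt(s**2 + p**2) = 3*sqrt(p**2 + s**2))
(M(-292/u(-14, -9) + 273/(-371), 518) - I(-578, -145)) + 382113 = (3*sqrt(518**2 + (-292/14 + 273/(-371))**2) - (-345 - 578)) + 382113 = (3*sqrt(268324 + (-292*1/14 + 273*(-1/371))**2) - 1*(-923)) + 382113 = (3*sqrt(268324 + (-146/7 - 39/53)**2) + 923) + 382113 = (3*sqrt(268324 + (-8011/371)**2) + 923) + 382113 = (3*sqrt(268324 + 64176121/137641) + 923) + 382113 = (3*sqrt(36996559805/137641) + 923) + 382113 = (3*(sqrt(36996559805)/371) + 923) + 382113 = (3*sqrt(36996559805)/371 + 923) + 382113 = (923 + 3*sqrt(36996559805)/371) + 382113 = 383036 + 3*sqrt(36996559805)/371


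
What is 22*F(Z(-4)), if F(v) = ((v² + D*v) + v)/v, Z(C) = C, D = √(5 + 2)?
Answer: -66 + 22*√7 ≈ -7.7935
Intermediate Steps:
D = √7 ≈ 2.6458
F(v) = (v + v² + v*√7)/v (F(v) = ((v² + √7*v) + v)/v = ((v² + v*√7) + v)/v = (v + v² + v*√7)/v)
22*F(Z(-4)) = 22*(1 - 4 + √7) = 22*(-3 + √7) = -66 + 22*√7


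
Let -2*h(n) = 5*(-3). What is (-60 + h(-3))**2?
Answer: 11025/4 ≈ 2756.3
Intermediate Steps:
h(n) = 15/2 (h(n) = -5*(-3)/2 = -1/2*(-15) = 15/2)
(-60 + h(-3))**2 = (-60 + 15/2)**2 = (-105/2)**2 = 11025/4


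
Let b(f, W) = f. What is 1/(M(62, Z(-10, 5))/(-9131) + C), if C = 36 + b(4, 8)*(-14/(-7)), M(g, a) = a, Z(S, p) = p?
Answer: 9131/401759 ≈ 0.022728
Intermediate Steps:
C = 44 (C = 36 + 4*(-14/(-7)) = 36 + 4*(-14*(-⅐)) = 36 + 4*2 = 36 + 8 = 44)
1/(M(62, Z(-10, 5))/(-9131) + C) = 1/(5/(-9131) + 44) = 1/(5*(-1/9131) + 44) = 1/(-5/9131 + 44) = 1/(401759/9131) = 9131/401759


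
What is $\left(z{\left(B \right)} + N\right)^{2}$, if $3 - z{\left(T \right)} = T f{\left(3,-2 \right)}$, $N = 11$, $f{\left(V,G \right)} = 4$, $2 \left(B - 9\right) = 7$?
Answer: $1296$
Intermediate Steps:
$B = \frac{25}{2}$ ($B = 9 + \frac{1}{2} \cdot 7 = 9 + \frac{7}{2} = \frac{25}{2} \approx 12.5$)
$z{\left(T \right)} = 3 - 4 T$ ($z{\left(T \right)} = 3 - T 4 = 3 - 4 T$)
$\left(z{\left(B \right)} + N\right)^{2} = \left(\left(3 - 50\right) + 11\right)^{2} = \left(-47 + 11\right)^{2} = \left(-36\right)^{2} = 1296$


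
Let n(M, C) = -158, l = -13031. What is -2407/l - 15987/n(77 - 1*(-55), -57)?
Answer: 2514541/24806 ≈ 101.37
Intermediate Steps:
-2407/l - 15987/n(77 - 1*(-55), -57) = -2407/(-13031) - 15987/(-158) = -2407*(-1/13031) - 15987*(-1/158) = 29/157 + 15987/158 = 2514541/24806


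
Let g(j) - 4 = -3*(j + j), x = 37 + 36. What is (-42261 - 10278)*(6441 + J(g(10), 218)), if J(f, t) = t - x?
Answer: -346021854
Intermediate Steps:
x = 73
g(j) = 4 - 6*j (g(j) = 4 - 3*(j + j) = 4 - 6*j)
J(f, t) = -73 + t (J(f, t) = t - 1*73 = t - 73 = -73 + t)
(-42261 - 10278)*(6441 + J(g(10), 218)) = (-42261 - 10278)*(6441 + (-73 + 218)) = -52539*(6441 + 145) = -52539*6586 = -346021854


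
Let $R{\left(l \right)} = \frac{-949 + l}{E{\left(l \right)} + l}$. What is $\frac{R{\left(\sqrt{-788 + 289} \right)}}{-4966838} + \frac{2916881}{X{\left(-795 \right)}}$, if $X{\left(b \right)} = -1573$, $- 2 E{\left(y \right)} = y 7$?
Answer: $- \frac{3292653498102}{1775644585} + \frac{949 i \sqrt{499}}{6196130405} \approx -1854.3 + 3.4213 \cdot 10^{-6} i$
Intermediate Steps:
$E{\left(y \right)} = - \frac{7 y}{2}$ ($E{\left(y \right)} = - \frac{y 7}{2} = - \frac{7 y}{2}$)
$R{\left(l \right)} = - \frac{2 \left(-949 + l\right)}{5 l}$ ($R{\left(l \right)} = \frac{-949 + l}{- \frac{7 l}{2} + l} = \frac{-949 + l}{\left(- \frac{5}{2}\right) l} = \left(-949 + l\right) \left(- \frac{2}{5 l}\right) = - \frac{2 \left(-949 + l\right)}{5 l}$)
$\frac{R{\left(\sqrt{-788 + 289} \right)}}{-4966838} + \frac{2916881}{X{\left(-795 \right)}} = \frac{\frac{2}{5} \frac{1}{\sqrt{-788 + 289}} \left(949 - \sqrt{-788 + 289}\right)}{-4966838} + \frac{2916881}{-1573} = \frac{2 \left(949 - \sqrt{-499}\right)}{5 \sqrt{-499}} \left(- \frac{1}{4966838}\right) + 2916881 \left(- \frac{1}{1573}\right) = \frac{2 \left(949 - i \sqrt{499}\right)}{5 i \sqrt{499}} \left(- \frac{1}{4966838}\right) - \frac{265171}{143} = \frac{2 \left(- \frac{i \sqrt{499}}{499}\right) \left(949 - i \sqrt{499}\right)}{5} \left(- \frac{1}{4966838}\right) - \frac{265171}{143} = - \frac{2 i \sqrt{499} \left(949 - i \sqrt{499}\right)}{2495} \left(- \frac{1}{4966838}\right) - \frac{265171}{143} = \frac{i \sqrt{499} \left(949 - i \sqrt{499}\right)}{6196130405} - \frac{265171}{143} = - \frac{265171}{143} + \frac{i \sqrt{499} \left(949 - i \sqrt{499}\right)}{6196130405}$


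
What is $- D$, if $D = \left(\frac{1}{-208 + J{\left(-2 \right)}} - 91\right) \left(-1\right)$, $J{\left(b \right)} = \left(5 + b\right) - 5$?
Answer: $- \frac{19111}{210} \approx -91.005$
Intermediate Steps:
$J{\left(b \right)} = b$
$D = \frac{19111}{210}$ ($D = \left(\frac{1}{-208 - 2} - 91\right) \left(-1\right) = \left(\frac{1}{-210} - 91\right) \left(-1\right) = \left(- \frac{1}{210} - 91\right) \left(-1\right) = \left(- \frac{19111}{210}\right) \left(-1\right) = \frac{19111}{210} \approx 91.005$)
$- D = \left(-1\right) \frac{19111}{210} = - \frac{19111}{210}$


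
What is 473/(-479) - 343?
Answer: -164770/479 ≈ -343.99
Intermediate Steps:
473/(-479) - 343 = 473*(-1/479) - 343 = -473/479 - 343 = -164770/479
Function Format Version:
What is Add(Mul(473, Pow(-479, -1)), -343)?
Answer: Rational(-164770, 479) ≈ -343.99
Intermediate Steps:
Add(Mul(473, Pow(-479, -1)), -343) = Add(Mul(473, Rational(-1, 479)), -343) = Add(Rational(-473, 479), -343) = Rational(-164770, 479)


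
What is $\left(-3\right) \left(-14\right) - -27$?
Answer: $69$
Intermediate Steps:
$\left(-3\right) \left(-14\right) - -27 = 42 + 27 = 69$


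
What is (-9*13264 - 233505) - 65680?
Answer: -418561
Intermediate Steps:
(-9*13264 - 233505) - 65680 = (-119376 - 233505) - 65680 = -352881 - 65680 = -418561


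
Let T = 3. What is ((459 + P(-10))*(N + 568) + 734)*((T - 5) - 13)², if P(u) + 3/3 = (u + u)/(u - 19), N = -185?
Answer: 1151089200/29 ≈ 3.9693e+7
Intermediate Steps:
P(u) = -1 + 2*u/(-19 + u) (P(u) = -1 + (u + u)/(u - 19) = -1 + (2*u)/(-19 + u) = -1 + 2*u/(-19 + u))
((459 + P(-10))*(N + 568) + 734)*((T - 5) - 13)² = ((459 + (19 - 10)/(-19 - 10))*(-185 + 568) + 734)*((3 - 5) - 13)² = ((459 + 9/(-29))*383 + 734)*(-2 - 13)² = ((459 - 1/29*9)*383 + 734)*(-15)² = ((459 - 9/29)*383 + 734)*225 = ((13302/29)*383 + 734)*225 = (5094666/29 + 734)*225 = (5115952/29)*225 = 1151089200/29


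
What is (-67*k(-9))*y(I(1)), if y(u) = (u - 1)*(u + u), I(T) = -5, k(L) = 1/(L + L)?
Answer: 670/3 ≈ 223.33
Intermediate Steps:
k(L) = 1/(2*L)
y(u) = 2*u*(-1 + u) (y(u) = (-1 + u)*(2*u) = 2*u*(-1 + u))
(-67*k(-9))*y(I(1)) = (-67/(2*(-9)))*(2*(-5)*(-1 - 5)) = (-67*(-1)/(2*9))*(2*(-5)*(-6)) = -67*(-1/18)*60 = (67/18)*60 = 670/3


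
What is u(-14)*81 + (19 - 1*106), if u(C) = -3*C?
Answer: 3315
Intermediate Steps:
u(-14)*81 + (19 - 1*106) = -3*(-14)*81 + (19 - 1*106) = 42*81 + (19 - 106) = 3402 - 87 = 3315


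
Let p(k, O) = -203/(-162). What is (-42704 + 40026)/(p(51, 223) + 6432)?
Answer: -433836/1042187 ≈ -0.41627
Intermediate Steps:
p(k, O) = 203/162 (p(k, O) = -203*(-1/162) = 203/162)
(-42704 + 40026)/(p(51, 223) + 6432) = (-42704 + 40026)/(203/162 + 6432) = -2678/1042187/162 = -2678*162/1042187 = -433836/1042187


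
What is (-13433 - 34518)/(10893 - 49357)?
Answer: 47951/38464 ≈ 1.2466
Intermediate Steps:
(-13433 - 34518)/(10893 - 49357) = -47951/(-38464) = -47951*(-1/38464) = 47951/38464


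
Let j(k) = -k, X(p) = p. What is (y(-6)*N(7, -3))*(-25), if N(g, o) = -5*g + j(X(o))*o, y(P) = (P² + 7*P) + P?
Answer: -13200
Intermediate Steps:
y(P) = P² + 8*P
N(g, o) = -o² - 5*g (N(g, o) = -5*g + (-o)*o = -5*g - o² = -o² - 5*g)
(y(-6)*N(7, -3))*(-25) = ((-6*(8 - 6))*(-1*(-3)² - 5*7))*(-25) = ((-6*2)*(-1*9 - 35))*(-25) = -12*(-9 - 35)*(-25) = -12*(-44)*(-25) = 528*(-25) = -13200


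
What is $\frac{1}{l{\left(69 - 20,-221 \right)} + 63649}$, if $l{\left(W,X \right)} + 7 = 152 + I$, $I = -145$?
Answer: $\frac{1}{63649} \approx 1.5711 \cdot 10^{-5}$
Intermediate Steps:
$l{\left(W,X \right)} = 0$ ($l{\left(W,X \right)} = -7 + \left(152 - 145\right) = -7 + 7 = 0$)
$\frac{1}{l{\left(69 - 20,-221 \right)} + 63649} = \frac{1}{0 + 63649} = \frac{1}{63649}$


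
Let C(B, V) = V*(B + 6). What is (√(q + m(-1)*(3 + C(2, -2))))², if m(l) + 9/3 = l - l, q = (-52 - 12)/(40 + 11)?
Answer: 1925/51 ≈ 37.745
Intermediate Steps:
q = -64/51 ≈ -1.2549
m(l) = -3 (m(l) = -3 + (l - l) = -3 + 0 = -3)
C(B, V) = V*(6 + B)
(√(q + m(-1)*(3 + C(2, -2))))² = (√(-64/51 - 3*(3 - 2*(6 + 2))))² = (√(-64/51 - 3*(3 - 2*8)))² = (√(-64/51 - 3*(3 - 16)))² = (√(-64/51 - 3*(-13)))² = (√(-64/51 + 39))² = (√(1925/51))² = (5*√3927/51)² = 1925/51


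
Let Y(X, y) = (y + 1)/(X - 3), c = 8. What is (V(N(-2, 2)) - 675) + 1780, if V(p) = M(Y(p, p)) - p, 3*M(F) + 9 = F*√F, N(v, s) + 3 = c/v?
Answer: 1109 + √15/25 ≈ 1109.2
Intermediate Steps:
Y(X, y) = (1 + y)/(-3 + X)
N(v, s) = -3 + 8/v
M(F) = -3 + F^(3/2)/3 (M(F) = -3 + (F*√F)/3 = -3 + F^(3/2)/3)
V(p) = -3 - p + ((1 + p)/(-3 + p))^(3/2)/3 (V(p) = (-3 + ((1 + p)/(-3 + p))^(3/2)/3) - p = -3 - p + ((1 + p)/(-3 + p))^(3/2)/3)
(V(N(-2, 2)) - 675) + 1780 = ((-3 - (-3 + 8/(-2)) + ((1 + (-3 + 8/(-2)))/(-3 + (-3 + 8/(-2))))^(3/2)/3) - 675) + 1780 = ((-3 - (-3 + 8*(-½)) + ((1 + (-3 + 8*(-½)))/(-3 + (-3 + 8*(-½))))^(3/2)/3) - 675) + 1780 = ((-3 - (-3 - 4) + ((1 + (-3 - 4))/(-3 + (-3 - 4)))^(3/2)/3) - 675) + 1780 = ((-3 - 1*(-7) + ((1 - 7)/(-3 - 7))^(3/2)/3) - 675) + 1780 = ((-3 + 7 + (-6/(-10))^(3/2)/3) - 675) + 1780 = ((-3 + 7 + (-⅒*(-6))^(3/2)/3) - 675) + 1780 = ((-3 + 7 + (⅗)^(3/2)/3) - 675) + 1780 = ((-3 + 7 + (3*√15/25)/3) - 675) + 1780 = ((-3 + 7 + √15/25) - 675) + 1780 = ((4 + √15/25) - 675) + 1780 = (-671 + √15/25) + 1780 = 1109 + √15/25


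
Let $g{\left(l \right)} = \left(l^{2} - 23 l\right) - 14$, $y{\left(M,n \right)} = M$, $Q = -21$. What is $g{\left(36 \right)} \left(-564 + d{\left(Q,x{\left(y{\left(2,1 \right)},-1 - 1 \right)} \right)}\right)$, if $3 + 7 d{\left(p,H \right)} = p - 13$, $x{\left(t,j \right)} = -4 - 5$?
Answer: $- \frac{1809190}{7} \approx -2.5846 \cdot 10^{5}$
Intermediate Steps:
$x{\left(t,j \right)} = -9$
$d{\left(p,H \right)} = - \frac{16}{7} + \frac{p}{7}$ ($d{\left(p,H \right)} = - \frac{3}{7} + \frac{p - 13}{7} = - \frac{3}{7} + \frac{-13 + p}{7} = - \frac{3}{7} + \left(- \frac{13}{7} + \frac{p}{7}\right) = - \frac{16}{7} + \frac{p}{7}$)
$g{\left(l \right)} = -14 + l^{2} - 23 l$
$g{\left(36 \right)} \left(-564 + d{\left(Q,x{\left(y{\left(2,1 \right)},-1 - 1 \right)} \right)}\right) = \left(-14 + 36^{2} - 828\right) \left(-564 + \left(- \frac{16}{7} + \frac{1}{7} \left(-21\right)\right)\right) = \left(-14 + 1296 - 828\right) \left(-564 - \frac{37}{7}\right) = 454 \left(-564 - \frac{37}{7}\right) = 454 \left(- \frac{3985}{7}\right) = - \frac{1809190}{7}$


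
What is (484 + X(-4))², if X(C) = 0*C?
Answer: 234256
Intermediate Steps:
X(C) = 0
(484 + X(-4))² = (484 + 0)² = 484² = 234256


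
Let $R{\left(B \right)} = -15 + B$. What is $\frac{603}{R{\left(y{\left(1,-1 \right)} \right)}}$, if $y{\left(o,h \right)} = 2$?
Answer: $- \frac{603}{13} \approx -46.385$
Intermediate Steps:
$\frac{603}{R{\left(y{\left(1,-1 \right)} \right)}} = \frac{603}{-15 + 2} = \frac{603}{-13} = 603 \left(- \frac{1}{13}\right) = - \frac{603}{13}$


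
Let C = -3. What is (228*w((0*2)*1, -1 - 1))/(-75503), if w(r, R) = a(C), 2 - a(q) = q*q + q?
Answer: 912/75503 ≈ 0.012079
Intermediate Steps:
a(q) = 2 - q - q² (a(q) = 2 - (q*q + q) = 2 - (q² + q) = 2 - (q + q²) = 2 + (-q - q²) = 2 - q - q²)
w(r, R) = -4 (w(r, R) = 2 - 1*(-3) - 1*(-3)² = 2 + 3 - 1*9 = 2 + 3 - 9 = -4)
(228*w((0*2)*1, -1 - 1))/(-75503) = (228*(-4))/(-75503) = -912*(-1/75503) = 912/75503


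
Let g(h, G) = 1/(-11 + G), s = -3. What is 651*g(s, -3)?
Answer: -93/2 ≈ -46.500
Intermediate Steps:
651*g(s, -3) = 651/(-11 - 3) = 651/(-14) = 651*(-1/14) = -93/2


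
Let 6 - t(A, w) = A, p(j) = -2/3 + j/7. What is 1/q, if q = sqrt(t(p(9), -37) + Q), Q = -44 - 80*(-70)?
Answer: sqrt(2452569)/116789 ≈ 0.013409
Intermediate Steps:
Q = 5556 (Q = -44 + 5600 = 5556)
p(j) = -2/3 + j/7 (p(j) = -2*1/3 + j*(1/7) = -2/3 + j/7)
t(A, w) = 6 - A
q = sqrt(2452569)/21 (q = sqrt((6 - (-2/3 + (1/7)*9)) + 5556) = sqrt((6 - (-2/3 + 9/7)) + 5556) = sqrt((6 - 1*13/21) + 5556) = sqrt((6 - 13/21) + 5556) = sqrt(113/21 + 5556) = sqrt(116789/21) = sqrt(2452569)/21 ≈ 74.575)
1/q = 1/(sqrt(2452569)/21) = sqrt(2452569)/116789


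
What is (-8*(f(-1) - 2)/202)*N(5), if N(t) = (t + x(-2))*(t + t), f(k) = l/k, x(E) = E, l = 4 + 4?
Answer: 1200/101 ≈ 11.881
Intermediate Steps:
l = 8
f(k) = 8/k
N(t) = 2*t*(-2 + t) (N(t) = (t - 2)*(t + t) = (-2 + t)*(2*t) = 2*t*(-2 + t))
(-8*(f(-1) - 2)/202)*N(5) = (-8*(8/(-1) - 2)/202)*(2*5*(-2 + 5)) = (-8*(8*(-1) - 2)*(1/202))*(2*5*3) = (-8*(-8 - 2)*(1/202))*30 = (-8*(-10)*(1/202))*30 = (80*(1/202))*30 = (40/101)*30 = 1200/101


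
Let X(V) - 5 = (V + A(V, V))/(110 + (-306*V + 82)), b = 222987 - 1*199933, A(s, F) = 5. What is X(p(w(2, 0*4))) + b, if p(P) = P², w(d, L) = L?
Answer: 4427333/192 ≈ 23059.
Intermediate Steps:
b = 23054 (b = 222987 - 199933 = 23054)
X(V) = 5 + (5 + V)/(192 - 306*V) (X(V) = 5 + (V + 5)/(110 + (-306*V + 82)) = 5 + (5 + V)/(110 + (82 - 306*V)) = 5 + (5 + V)/(192 - 306*V))
X(p(w(2, 0*4))) + b = (-965 + 1529*(0*4)²)/(6*(-32 + 51*(0*4)²)) + 23054 = (-965 + 1529*0²)/(6*(-32 + 51*0²)) + 23054 = (-965 + 1529*0)/(6*(-32 + 51*0)) + 23054 = (-965 + 0)/(6*(-32 + 0)) + 23054 = (⅙)*(-965)/(-32) + 23054 = (⅙)*(-1/32)*(-965) + 23054 = 965/192 + 23054 = 4427333/192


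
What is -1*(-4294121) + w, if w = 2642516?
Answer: 6936637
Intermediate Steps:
-1*(-4294121) + w = -1*(-4294121) + 2642516 = 4294121 + 2642516 = 6936637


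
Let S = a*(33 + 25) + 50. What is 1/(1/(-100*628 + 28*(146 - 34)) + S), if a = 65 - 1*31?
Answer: 59664/120640607 ≈ 0.00049456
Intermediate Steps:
a = 34 (a = 65 - 31 = 34)
S = 2022 (S = 34*(33 + 25) + 50 = 34*58 + 50 = 1972 + 50 = 2022)
1/(1/(-100*628 + 28*(146 - 34)) + S) = 1/(1/(-100*628 + 28*(146 - 34)) + 2022) = 1/(1/(-62800 + 28*112) + 2022) = 1/(1/(-62800 + 3136) + 2022) = 1/(1/(-59664) + 2022) = 1/(-1/59664 + 2022) = 1/(120640607/59664) = 59664/120640607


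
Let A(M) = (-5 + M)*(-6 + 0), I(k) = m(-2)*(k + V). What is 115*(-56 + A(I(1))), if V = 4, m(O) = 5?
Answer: -20240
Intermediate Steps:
I(k) = 20 + 5*k (I(k) = 5*(k + 4) = 5*(4 + k) = 20 + 5*k)
A(M) = 30 - 6*M (A(M) = (-5 + M)*(-6) = 30 - 6*M)
115*(-56 + A(I(1))) = 115*(-56 + (30 - 6*(20 + 5*1))) = 115*(-56 + (30 - 6*(20 + 5))) = 115*(-56 + (30 - 6*25)) = 115*(-56 + (30 - 150)) = 115*(-56 - 120) = 115*(-176) = -20240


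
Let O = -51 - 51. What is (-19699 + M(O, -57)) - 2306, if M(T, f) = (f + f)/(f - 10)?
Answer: -1474221/67 ≈ -22003.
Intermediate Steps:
O = -102
M(T, f) = 2*f/(-10 + f) (M(T, f) = (2*f)/(-10 + f) = 2*f/(-10 + f))
(-19699 + M(O, -57)) - 2306 = (-19699 + 2*(-57)/(-10 - 57)) - 2306 = (-19699 + 2*(-57)/(-67)) - 2306 = (-19699 + 2*(-57)*(-1/67)) - 2306 = (-19699 + 114/67) - 2306 = -1319719/67 - 2306 = -1474221/67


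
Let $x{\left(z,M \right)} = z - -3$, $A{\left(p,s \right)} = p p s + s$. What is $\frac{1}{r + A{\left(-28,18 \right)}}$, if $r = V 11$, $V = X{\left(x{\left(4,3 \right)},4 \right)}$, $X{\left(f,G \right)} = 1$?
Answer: $\frac{1}{14141} \approx 7.0716 \cdot 10^{-5}$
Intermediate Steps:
$A{\left(p,s \right)} = s + s p^{2}$ ($A{\left(p,s \right)} = p^{2} s + s = s p^{2} + s = s + s p^{2}$)
$x{\left(z,M \right)} = 3 + z$ ($x{\left(z,M \right)} = z + 3 = 3 + z$)
$V = 1$
$r = 11$ ($r = 1 \cdot 11 = 11$)
$\frac{1}{r + A{\left(-28,18 \right)}} = \frac{1}{11 + 18 \left(1 + \left(-28\right)^{2}\right)} = \frac{1}{11 + 18 \left(1 + 784\right)} = \frac{1}{11 + 18 \cdot 785} = \frac{1}{11 + 14130} = \frac{1}{14141}$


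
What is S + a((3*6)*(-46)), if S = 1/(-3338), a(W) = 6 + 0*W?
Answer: 20027/3338 ≈ 5.9997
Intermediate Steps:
a(W) = 6 (a(W) = 6 + 0 = 6)
S = -1/3338 ≈ -0.00029958
S + a((3*6)*(-46)) = -1/3338 + 6 = 20027/3338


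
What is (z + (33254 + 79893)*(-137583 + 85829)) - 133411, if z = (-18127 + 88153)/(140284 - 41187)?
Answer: -580306408076127/99097 ≈ -5.8559e+9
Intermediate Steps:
z = 70026/99097 ≈ 0.70664
(z + (33254 + 79893)*(-137583 + 85829)) - 133411 = (70026/99097 + (33254 + 79893)*(-137583 + 85829)) - 133411 = (70026/99097 + 113147*(-51754)) - 133411 = (70026/99097 - 5855809838) - 133411 = -580293187446260/99097 - 133411 = -580306408076127/99097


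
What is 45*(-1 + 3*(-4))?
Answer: -585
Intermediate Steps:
45*(-1 + 3*(-4)) = 45*(-1 - 12) = 45*(-13) = -585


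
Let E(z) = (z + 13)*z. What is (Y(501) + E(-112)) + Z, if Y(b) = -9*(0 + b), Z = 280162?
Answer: 286741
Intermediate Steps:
E(z) = z*(13 + z) (E(z) = (13 + z)*z = z*(13 + z))
Y(b) = -9*b
(Y(501) + E(-112)) + Z = (-9*501 - 112*(13 - 112)) + 280162 = (-4509 - 112*(-99)) + 280162 = (-4509 + 11088) + 280162 = 6579 + 280162 = 286741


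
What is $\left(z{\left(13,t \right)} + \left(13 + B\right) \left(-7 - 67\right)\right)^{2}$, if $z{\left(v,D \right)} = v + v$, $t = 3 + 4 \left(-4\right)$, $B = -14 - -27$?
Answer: $3602404$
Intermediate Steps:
$B = 13$ ($B = -14 + 27 = 13$)
$t = -13$ ($t = 3 - 16 = -13$)
$z{\left(v,D \right)} = 2 v$
$\left(z{\left(13,t \right)} + \left(13 + B\right) \left(-7 - 67\right)\right)^{2} = \left(2 \cdot 13 + \left(13 + 13\right) \left(-7 - 67\right)\right)^{2} = \left(26 + 26 \left(-74\right)\right)^{2} = \left(26 - 1924\right)^{2} = \left(-1898\right)^{2} = 3602404$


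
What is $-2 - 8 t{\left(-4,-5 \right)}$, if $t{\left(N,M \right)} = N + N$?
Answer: $62$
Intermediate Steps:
$t{\left(N,M \right)} = 2 N$
$-2 - 8 t{\left(-4,-5 \right)} = -2 - 8 \cdot 2 \left(-4\right) = -2 - -64 = -2 + 64 = 62$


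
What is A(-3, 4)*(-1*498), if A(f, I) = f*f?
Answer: -4482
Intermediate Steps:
A(f, I) = f²
A(-3, 4)*(-1*498) = (-3)²*(-1*498) = 9*(-498) = -4482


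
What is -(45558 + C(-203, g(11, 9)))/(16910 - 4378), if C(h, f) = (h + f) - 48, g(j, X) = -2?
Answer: -3485/964 ≈ -3.6151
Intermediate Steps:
C(h, f) = -48 + f + h (C(h, f) = (f + h) - 48 = -48 + f + h)
-(45558 + C(-203, g(11, 9)))/(16910 - 4378) = -(45558 + (-48 - 2 - 203))/(16910 - 4378) = -(45558 - 253)/12532 = -45305/12532 = -1*3485/964 = -3485/964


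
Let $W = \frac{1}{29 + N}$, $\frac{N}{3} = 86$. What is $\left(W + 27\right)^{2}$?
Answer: $\frac{60062500}{82369} \approx 729.19$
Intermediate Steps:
$N = 258$ ($N = 3 \cdot 86 = 258$)
$W = \frac{1}{287}$ ($W = \frac{1}{29 + 258} = \frac{1}{287} \approx 0.0034843$)
$\left(W + 27\right)^{2} = \left(\frac{1}{287} + 27\right)^{2} = \left(\frac{7750}{287}\right)^{2} = \frac{60062500}{82369}$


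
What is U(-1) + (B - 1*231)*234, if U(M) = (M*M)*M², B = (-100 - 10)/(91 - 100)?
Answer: -51193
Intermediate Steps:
B = 110/9 (B = -110/(-9) = -110*(-⅑) = 110/9 ≈ 12.222)
U(M) = M⁴ (U(M) = M²*M² = M⁴)
U(-1) + (B - 1*231)*234 = (-1)⁴ + (110/9 - 1*231)*234 = 1 + (110/9 - 231)*234 = 1 - 1969/9*234 = 1 - 51194 = -51193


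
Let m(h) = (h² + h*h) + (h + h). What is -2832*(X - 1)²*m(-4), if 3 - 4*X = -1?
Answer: 0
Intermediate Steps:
X = 1 (X = ¾ - ¼*(-1) = ¾ + ¼ = 1)
m(h) = 2*h + 2*h² (m(h) = (h² + h²) + 2*h = 2*h² + 2*h = 2*h + 2*h²)
-2832*(X - 1)²*m(-4) = -2832*(1 - 1)²*2*(-4)*(1 - 4) = -2832*0²*2*(-4)*(-3) = -0*24 = -2832*0 = 0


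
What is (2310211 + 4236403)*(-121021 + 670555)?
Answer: 3597586977876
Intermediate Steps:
(2310211 + 4236403)*(-121021 + 670555) = 6546614*549534 = 3597586977876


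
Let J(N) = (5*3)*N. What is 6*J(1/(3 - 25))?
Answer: -45/11 ≈ -4.0909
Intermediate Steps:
J(N) = 15*N
6*J(1/(3 - 25)) = 6*(15/(3 - 25)) = 6*(15/(-22)) = 6*(15*(-1/22)) = 6*(-15/22) = -45/11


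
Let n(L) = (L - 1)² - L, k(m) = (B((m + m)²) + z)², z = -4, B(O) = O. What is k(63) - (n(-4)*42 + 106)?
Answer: 251919060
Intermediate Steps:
k(m) = (-4 + 4*m²)² (k(m) = ((m + m)² - 4)² = ((2*m)² - 4)² = (4*m² - 4)² = (-4 + 4*m²)²)
n(L) = (-1 + L)² - L
k(63) - (n(-4)*42 + 106) = 16*(-1 + 63²)² - (((-1 - 4)² - 1*(-4))*42 + 106) = 16*(-1 + 3969)² - (((-5)² + 4)*42 + 106) = 16*3968² - ((25 + 4)*42 + 106) = 16*15745024 - (29*42 + 106) = 251920384 - (1218 + 106) = 251920384 - 1*1324 = 251920384 - 1324 = 251919060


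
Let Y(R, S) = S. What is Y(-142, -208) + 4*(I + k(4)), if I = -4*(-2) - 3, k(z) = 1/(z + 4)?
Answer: -375/2 ≈ -187.50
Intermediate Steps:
k(z) = 1/(4 + z)
I = 5 (I = 8 - 3 = 5)
Y(-142, -208) + 4*(I + k(4)) = -208 + 4*(5 + 1/(4 + 4)) = -208 + 4*(5 + 1/8) = -208 + 4*(41/8) = -208 + 41/2 = -375/2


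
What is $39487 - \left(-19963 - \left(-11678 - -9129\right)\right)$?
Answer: $56901$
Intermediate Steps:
$39487 - \left(-19963 - \left(-11678 - -9129\right)\right) = 39487 - \left(-19963 - \left(-11678 + 9129\right)\right) = 39487 - \left(-19963 - -2549\right) = 39487 - \left(-19963 + 2549\right) = 39487 - -17414 = 39487 + 17414 = 56901$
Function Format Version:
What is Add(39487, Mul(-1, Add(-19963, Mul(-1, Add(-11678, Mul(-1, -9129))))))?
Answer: 56901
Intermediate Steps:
Add(39487, Mul(-1, Add(-19963, Mul(-1, Add(-11678, Mul(-1, -9129)))))) = Add(39487, Mul(-1, Add(-19963, Mul(-1, Add(-11678, 9129))))) = Add(39487, Mul(-1, Add(-19963, Mul(-1, -2549)))) = Add(39487, Mul(-1, Add(-19963, 2549))) = Add(39487, Mul(-1, -17414)) = Add(39487, 17414) = 56901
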